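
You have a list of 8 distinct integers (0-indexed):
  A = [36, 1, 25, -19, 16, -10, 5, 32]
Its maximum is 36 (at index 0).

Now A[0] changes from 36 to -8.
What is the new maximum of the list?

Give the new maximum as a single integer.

Answer: 32

Derivation:
Old max = 36 (at index 0)
Change: A[0] 36 -> -8
Changed element WAS the max -> may need rescan.
  Max of remaining elements: 32
  New max = max(-8, 32) = 32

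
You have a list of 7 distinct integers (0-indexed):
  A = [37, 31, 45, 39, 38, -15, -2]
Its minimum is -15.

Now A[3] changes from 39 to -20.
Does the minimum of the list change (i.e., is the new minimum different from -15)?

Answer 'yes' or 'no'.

Old min = -15
Change: A[3] 39 -> -20
Changed element was NOT the min; min changes only if -20 < -15.
New min = -20; changed? yes

Answer: yes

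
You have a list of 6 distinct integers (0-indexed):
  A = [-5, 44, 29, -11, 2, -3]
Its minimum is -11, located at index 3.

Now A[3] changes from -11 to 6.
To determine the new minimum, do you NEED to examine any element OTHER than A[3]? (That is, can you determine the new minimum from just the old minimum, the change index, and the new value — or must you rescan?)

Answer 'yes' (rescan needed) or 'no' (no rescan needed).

Old min = -11 at index 3
Change at index 3: -11 -> 6
Index 3 WAS the min and new value 6 > old min -11. Must rescan other elements to find the new min.
Needs rescan: yes

Answer: yes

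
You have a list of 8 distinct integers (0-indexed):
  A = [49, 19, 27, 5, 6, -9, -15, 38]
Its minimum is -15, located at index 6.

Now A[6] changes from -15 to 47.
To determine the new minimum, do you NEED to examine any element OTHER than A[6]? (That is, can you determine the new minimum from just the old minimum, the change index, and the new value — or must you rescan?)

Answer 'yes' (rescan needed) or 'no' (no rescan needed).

Answer: yes

Derivation:
Old min = -15 at index 6
Change at index 6: -15 -> 47
Index 6 WAS the min and new value 47 > old min -15. Must rescan other elements to find the new min.
Needs rescan: yes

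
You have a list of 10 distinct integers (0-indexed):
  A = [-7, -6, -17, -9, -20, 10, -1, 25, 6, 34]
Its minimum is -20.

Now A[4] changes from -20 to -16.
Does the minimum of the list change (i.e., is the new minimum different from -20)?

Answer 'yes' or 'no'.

Answer: yes

Derivation:
Old min = -20
Change: A[4] -20 -> -16
Changed element was the min; new min must be rechecked.
New min = -17; changed? yes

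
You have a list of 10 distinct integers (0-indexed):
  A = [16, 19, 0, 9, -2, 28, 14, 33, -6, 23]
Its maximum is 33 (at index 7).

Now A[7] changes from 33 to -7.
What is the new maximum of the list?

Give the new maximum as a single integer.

Answer: 28

Derivation:
Old max = 33 (at index 7)
Change: A[7] 33 -> -7
Changed element WAS the max -> may need rescan.
  Max of remaining elements: 28
  New max = max(-7, 28) = 28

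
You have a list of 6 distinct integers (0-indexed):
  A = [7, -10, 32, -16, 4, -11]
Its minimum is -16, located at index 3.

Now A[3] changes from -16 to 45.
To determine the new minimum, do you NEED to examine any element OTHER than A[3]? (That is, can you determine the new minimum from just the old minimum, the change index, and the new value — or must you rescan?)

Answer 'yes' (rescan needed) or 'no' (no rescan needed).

Answer: yes

Derivation:
Old min = -16 at index 3
Change at index 3: -16 -> 45
Index 3 WAS the min and new value 45 > old min -16. Must rescan other elements to find the new min.
Needs rescan: yes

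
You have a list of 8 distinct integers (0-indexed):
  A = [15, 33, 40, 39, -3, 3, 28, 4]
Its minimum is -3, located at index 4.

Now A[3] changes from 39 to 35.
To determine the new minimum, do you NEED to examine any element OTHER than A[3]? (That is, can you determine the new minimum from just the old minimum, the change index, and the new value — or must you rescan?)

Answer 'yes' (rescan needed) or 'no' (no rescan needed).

Old min = -3 at index 4
Change at index 3: 39 -> 35
Index 3 was NOT the min. New min = min(-3, 35). No rescan of other elements needed.
Needs rescan: no

Answer: no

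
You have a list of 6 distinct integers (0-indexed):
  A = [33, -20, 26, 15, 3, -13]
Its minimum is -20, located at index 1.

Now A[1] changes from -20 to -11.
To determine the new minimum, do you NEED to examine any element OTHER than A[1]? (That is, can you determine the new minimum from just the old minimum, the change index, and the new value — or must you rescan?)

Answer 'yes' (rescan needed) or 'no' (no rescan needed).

Old min = -20 at index 1
Change at index 1: -20 -> -11
Index 1 WAS the min and new value -11 > old min -20. Must rescan other elements to find the new min.
Needs rescan: yes

Answer: yes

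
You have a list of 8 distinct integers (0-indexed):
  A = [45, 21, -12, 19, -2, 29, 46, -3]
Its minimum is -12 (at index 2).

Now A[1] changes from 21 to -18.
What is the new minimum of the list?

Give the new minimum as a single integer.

Answer: -18

Derivation:
Old min = -12 (at index 2)
Change: A[1] 21 -> -18
Changed element was NOT the old min.
  New min = min(old_min, new_val) = min(-12, -18) = -18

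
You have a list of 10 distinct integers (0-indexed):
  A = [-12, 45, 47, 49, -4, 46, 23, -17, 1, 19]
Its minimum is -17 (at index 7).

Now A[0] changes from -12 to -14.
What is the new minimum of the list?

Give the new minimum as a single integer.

Old min = -17 (at index 7)
Change: A[0] -12 -> -14
Changed element was NOT the old min.
  New min = min(old_min, new_val) = min(-17, -14) = -17

Answer: -17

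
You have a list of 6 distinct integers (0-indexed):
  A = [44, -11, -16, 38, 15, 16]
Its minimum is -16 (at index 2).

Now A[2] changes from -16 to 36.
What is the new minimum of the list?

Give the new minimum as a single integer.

Old min = -16 (at index 2)
Change: A[2] -16 -> 36
Changed element WAS the min. Need to check: is 36 still <= all others?
  Min of remaining elements: -11
  New min = min(36, -11) = -11

Answer: -11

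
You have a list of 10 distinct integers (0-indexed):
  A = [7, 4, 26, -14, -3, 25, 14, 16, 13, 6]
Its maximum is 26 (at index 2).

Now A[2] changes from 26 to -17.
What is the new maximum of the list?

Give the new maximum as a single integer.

Answer: 25

Derivation:
Old max = 26 (at index 2)
Change: A[2] 26 -> -17
Changed element WAS the max -> may need rescan.
  Max of remaining elements: 25
  New max = max(-17, 25) = 25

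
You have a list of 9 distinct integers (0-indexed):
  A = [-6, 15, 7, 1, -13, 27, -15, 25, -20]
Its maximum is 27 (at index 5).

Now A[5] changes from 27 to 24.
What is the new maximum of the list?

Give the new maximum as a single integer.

Old max = 27 (at index 5)
Change: A[5] 27 -> 24
Changed element WAS the max -> may need rescan.
  Max of remaining elements: 25
  New max = max(24, 25) = 25

Answer: 25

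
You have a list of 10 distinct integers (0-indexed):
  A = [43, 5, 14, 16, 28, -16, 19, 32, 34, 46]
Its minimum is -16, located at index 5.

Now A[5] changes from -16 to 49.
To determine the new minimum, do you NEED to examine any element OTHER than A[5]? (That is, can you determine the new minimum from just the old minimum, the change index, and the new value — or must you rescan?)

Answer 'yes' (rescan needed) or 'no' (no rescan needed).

Old min = -16 at index 5
Change at index 5: -16 -> 49
Index 5 WAS the min and new value 49 > old min -16. Must rescan other elements to find the new min.
Needs rescan: yes

Answer: yes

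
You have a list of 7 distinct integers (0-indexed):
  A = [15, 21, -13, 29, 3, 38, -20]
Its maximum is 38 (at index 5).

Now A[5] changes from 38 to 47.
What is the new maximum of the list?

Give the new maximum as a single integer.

Answer: 47

Derivation:
Old max = 38 (at index 5)
Change: A[5] 38 -> 47
Changed element WAS the max -> may need rescan.
  Max of remaining elements: 29
  New max = max(47, 29) = 47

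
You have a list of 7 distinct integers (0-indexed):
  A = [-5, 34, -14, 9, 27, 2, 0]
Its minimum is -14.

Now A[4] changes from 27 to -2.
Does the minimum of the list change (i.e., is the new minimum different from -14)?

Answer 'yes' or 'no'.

Answer: no

Derivation:
Old min = -14
Change: A[4] 27 -> -2
Changed element was NOT the min; min changes only if -2 < -14.
New min = -14; changed? no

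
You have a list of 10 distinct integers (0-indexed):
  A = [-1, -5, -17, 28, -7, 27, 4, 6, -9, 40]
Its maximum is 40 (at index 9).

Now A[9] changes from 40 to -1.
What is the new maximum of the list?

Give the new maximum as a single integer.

Old max = 40 (at index 9)
Change: A[9] 40 -> -1
Changed element WAS the max -> may need rescan.
  Max of remaining elements: 28
  New max = max(-1, 28) = 28

Answer: 28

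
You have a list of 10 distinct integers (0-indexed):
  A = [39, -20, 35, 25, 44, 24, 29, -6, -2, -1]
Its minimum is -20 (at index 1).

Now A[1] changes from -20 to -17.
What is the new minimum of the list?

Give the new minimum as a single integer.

Answer: -17

Derivation:
Old min = -20 (at index 1)
Change: A[1] -20 -> -17
Changed element WAS the min. Need to check: is -17 still <= all others?
  Min of remaining elements: -6
  New min = min(-17, -6) = -17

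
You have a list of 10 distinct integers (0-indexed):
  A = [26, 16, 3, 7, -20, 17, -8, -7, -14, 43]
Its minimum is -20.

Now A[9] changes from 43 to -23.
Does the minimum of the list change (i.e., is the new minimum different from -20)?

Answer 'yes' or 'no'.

Answer: yes

Derivation:
Old min = -20
Change: A[9] 43 -> -23
Changed element was NOT the min; min changes only if -23 < -20.
New min = -23; changed? yes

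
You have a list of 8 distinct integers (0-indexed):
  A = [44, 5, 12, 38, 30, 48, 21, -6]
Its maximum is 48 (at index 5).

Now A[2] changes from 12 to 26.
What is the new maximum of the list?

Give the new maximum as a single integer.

Old max = 48 (at index 5)
Change: A[2] 12 -> 26
Changed element was NOT the old max.
  New max = max(old_max, new_val) = max(48, 26) = 48

Answer: 48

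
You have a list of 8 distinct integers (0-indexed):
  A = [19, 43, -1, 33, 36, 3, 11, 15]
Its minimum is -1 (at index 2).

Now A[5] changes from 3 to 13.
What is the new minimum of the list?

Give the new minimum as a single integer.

Old min = -1 (at index 2)
Change: A[5] 3 -> 13
Changed element was NOT the old min.
  New min = min(old_min, new_val) = min(-1, 13) = -1

Answer: -1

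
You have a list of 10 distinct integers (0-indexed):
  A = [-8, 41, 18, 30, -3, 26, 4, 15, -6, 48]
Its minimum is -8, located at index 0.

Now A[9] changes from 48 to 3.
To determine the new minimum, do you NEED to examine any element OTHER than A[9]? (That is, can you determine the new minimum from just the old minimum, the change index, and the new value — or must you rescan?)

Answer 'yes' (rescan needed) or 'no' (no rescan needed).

Answer: no

Derivation:
Old min = -8 at index 0
Change at index 9: 48 -> 3
Index 9 was NOT the min. New min = min(-8, 3). No rescan of other elements needed.
Needs rescan: no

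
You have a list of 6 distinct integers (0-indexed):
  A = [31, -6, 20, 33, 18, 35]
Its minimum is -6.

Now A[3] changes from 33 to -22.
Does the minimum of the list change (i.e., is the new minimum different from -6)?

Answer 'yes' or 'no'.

Old min = -6
Change: A[3] 33 -> -22
Changed element was NOT the min; min changes only if -22 < -6.
New min = -22; changed? yes

Answer: yes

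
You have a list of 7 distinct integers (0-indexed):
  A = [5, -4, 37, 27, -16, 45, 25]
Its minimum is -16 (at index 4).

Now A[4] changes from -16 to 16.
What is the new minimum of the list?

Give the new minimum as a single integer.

Answer: -4

Derivation:
Old min = -16 (at index 4)
Change: A[4] -16 -> 16
Changed element WAS the min. Need to check: is 16 still <= all others?
  Min of remaining elements: -4
  New min = min(16, -4) = -4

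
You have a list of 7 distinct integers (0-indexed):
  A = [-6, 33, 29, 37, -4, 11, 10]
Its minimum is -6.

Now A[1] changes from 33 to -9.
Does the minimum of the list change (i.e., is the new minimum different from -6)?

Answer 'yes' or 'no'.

Old min = -6
Change: A[1] 33 -> -9
Changed element was NOT the min; min changes only if -9 < -6.
New min = -9; changed? yes

Answer: yes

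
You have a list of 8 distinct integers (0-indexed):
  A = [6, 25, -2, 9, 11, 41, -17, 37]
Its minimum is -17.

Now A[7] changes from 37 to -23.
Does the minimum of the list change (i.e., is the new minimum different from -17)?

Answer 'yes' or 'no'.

Old min = -17
Change: A[7] 37 -> -23
Changed element was NOT the min; min changes only if -23 < -17.
New min = -23; changed? yes

Answer: yes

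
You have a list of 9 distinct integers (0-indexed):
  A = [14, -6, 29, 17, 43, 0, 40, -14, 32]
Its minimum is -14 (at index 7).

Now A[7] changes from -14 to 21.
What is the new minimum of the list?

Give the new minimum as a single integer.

Old min = -14 (at index 7)
Change: A[7] -14 -> 21
Changed element WAS the min. Need to check: is 21 still <= all others?
  Min of remaining elements: -6
  New min = min(21, -6) = -6

Answer: -6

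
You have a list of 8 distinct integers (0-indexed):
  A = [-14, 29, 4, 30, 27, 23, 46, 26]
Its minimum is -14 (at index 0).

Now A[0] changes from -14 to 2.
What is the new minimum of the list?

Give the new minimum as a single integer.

Answer: 2

Derivation:
Old min = -14 (at index 0)
Change: A[0] -14 -> 2
Changed element WAS the min. Need to check: is 2 still <= all others?
  Min of remaining elements: 4
  New min = min(2, 4) = 2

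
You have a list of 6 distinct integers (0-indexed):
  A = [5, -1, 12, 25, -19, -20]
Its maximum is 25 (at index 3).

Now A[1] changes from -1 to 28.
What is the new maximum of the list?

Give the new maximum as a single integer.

Answer: 28

Derivation:
Old max = 25 (at index 3)
Change: A[1] -1 -> 28
Changed element was NOT the old max.
  New max = max(old_max, new_val) = max(25, 28) = 28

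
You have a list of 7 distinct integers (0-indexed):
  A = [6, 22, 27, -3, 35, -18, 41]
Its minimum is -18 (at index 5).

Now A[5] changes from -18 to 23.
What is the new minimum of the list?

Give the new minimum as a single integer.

Answer: -3

Derivation:
Old min = -18 (at index 5)
Change: A[5] -18 -> 23
Changed element WAS the min. Need to check: is 23 still <= all others?
  Min of remaining elements: -3
  New min = min(23, -3) = -3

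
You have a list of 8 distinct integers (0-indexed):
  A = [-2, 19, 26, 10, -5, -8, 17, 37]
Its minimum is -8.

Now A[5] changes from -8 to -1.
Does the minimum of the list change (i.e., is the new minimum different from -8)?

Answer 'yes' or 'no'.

Old min = -8
Change: A[5] -8 -> -1
Changed element was the min; new min must be rechecked.
New min = -5; changed? yes

Answer: yes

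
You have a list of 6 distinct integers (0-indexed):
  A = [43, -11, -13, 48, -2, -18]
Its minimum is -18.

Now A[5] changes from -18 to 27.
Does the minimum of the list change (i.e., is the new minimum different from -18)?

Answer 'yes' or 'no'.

Answer: yes

Derivation:
Old min = -18
Change: A[5] -18 -> 27
Changed element was the min; new min must be rechecked.
New min = -13; changed? yes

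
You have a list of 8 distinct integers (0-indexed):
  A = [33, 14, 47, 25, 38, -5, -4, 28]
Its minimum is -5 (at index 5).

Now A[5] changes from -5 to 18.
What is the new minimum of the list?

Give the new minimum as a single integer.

Answer: -4

Derivation:
Old min = -5 (at index 5)
Change: A[5] -5 -> 18
Changed element WAS the min. Need to check: is 18 still <= all others?
  Min of remaining elements: -4
  New min = min(18, -4) = -4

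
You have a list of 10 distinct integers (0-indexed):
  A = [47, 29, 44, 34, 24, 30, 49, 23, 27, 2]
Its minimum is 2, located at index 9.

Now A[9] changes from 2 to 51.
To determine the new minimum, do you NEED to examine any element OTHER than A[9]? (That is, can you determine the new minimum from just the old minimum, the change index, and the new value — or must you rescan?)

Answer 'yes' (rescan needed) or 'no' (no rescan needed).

Answer: yes

Derivation:
Old min = 2 at index 9
Change at index 9: 2 -> 51
Index 9 WAS the min and new value 51 > old min 2. Must rescan other elements to find the new min.
Needs rescan: yes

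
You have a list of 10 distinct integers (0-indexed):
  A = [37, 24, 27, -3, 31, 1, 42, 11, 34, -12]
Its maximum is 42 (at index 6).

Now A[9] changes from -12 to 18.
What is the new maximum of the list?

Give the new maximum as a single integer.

Old max = 42 (at index 6)
Change: A[9] -12 -> 18
Changed element was NOT the old max.
  New max = max(old_max, new_val) = max(42, 18) = 42

Answer: 42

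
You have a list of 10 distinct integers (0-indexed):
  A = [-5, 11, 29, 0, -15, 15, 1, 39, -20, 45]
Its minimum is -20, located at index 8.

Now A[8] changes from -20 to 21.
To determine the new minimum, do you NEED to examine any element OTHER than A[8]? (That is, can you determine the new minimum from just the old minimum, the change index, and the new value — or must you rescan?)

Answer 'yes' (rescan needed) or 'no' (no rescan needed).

Answer: yes

Derivation:
Old min = -20 at index 8
Change at index 8: -20 -> 21
Index 8 WAS the min and new value 21 > old min -20. Must rescan other elements to find the new min.
Needs rescan: yes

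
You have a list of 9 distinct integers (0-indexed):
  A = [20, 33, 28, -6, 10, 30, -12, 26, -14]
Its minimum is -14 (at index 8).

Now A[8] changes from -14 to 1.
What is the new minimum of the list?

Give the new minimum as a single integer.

Old min = -14 (at index 8)
Change: A[8] -14 -> 1
Changed element WAS the min. Need to check: is 1 still <= all others?
  Min of remaining elements: -12
  New min = min(1, -12) = -12

Answer: -12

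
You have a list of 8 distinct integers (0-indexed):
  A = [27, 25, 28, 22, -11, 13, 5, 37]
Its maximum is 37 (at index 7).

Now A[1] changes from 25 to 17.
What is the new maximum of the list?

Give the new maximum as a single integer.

Old max = 37 (at index 7)
Change: A[1] 25 -> 17
Changed element was NOT the old max.
  New max = max(old_max, new_val) = max(37, 17) = 37

Answer: 37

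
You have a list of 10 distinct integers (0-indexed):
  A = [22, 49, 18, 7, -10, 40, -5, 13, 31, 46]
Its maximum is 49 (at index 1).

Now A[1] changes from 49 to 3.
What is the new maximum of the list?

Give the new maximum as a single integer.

Answer: 46

Derivation:
Old max = 49 (at index 1)
Change: A[1] 49 -> 3
Changed element WAS the max -> may need rescan.
  Max of remaining elements: 46
  New max = max(3, 46) = 46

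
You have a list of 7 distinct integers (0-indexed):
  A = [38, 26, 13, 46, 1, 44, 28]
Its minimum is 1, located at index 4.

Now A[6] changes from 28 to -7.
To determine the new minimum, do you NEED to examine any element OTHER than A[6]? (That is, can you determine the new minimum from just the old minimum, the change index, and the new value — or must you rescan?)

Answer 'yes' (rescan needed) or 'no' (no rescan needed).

Answer: no

Derivation:
Old min = 1 at index 4
Change at index 6: 28 -> -7
Index 6 was NOT the min. New min = min(1, -7). No rescan of other elements needed.
Needs rescan: no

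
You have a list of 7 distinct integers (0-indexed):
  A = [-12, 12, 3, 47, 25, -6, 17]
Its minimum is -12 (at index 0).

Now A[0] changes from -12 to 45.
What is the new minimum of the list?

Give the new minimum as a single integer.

Answer: -6

Derivation:
Old min = -12 (at index 0)
Change: A[0] -12 -> 45
Changed element WAS the min. Need to check: is 45 still <= all others?
  Min of remaining elements: -6
  New min = min(45, -6) = -6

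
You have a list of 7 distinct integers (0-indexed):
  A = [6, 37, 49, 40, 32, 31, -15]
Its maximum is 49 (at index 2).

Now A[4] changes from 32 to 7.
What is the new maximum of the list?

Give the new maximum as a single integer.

Old max = 49 (at index 2)
Change: A[4] 32 -> 7
Changed element was NOT the old max.
  New max = max(old_max, new_val) = max(49, 7) = 49

Answer: 49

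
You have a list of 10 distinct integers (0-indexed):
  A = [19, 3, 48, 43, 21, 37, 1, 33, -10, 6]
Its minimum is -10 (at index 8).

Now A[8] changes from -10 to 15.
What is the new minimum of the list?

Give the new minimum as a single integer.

Answer: 1

Derivation:
Old min = -10 (at index 8)
Change: A[8] -10 -> 15
Changed element WAS the min. Need to check: is 15 still <= all others?
  Min of remaining elements: 1
  New min = min(15, 1) = 1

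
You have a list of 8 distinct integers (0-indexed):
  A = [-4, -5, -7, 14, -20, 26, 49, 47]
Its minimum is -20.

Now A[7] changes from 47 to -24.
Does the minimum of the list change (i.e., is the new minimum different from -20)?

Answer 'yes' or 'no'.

Answer: yes

Derivation:
Old min = -20
Change: A[7] 47 -> -24
Changed element was NOT the min; min changes only if -24 < -20.
New min = -24; changed? yes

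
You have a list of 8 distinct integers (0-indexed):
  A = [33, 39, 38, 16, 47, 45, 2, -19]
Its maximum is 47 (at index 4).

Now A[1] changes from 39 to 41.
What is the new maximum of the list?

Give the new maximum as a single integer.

Answer: 47

Derivation:
Old max = 47 (at index 4)
Change: A[1] 39 -> 41
Changed element was NOT the old max.
  New max = max(old_max, new_val) = max(47, 41) = 47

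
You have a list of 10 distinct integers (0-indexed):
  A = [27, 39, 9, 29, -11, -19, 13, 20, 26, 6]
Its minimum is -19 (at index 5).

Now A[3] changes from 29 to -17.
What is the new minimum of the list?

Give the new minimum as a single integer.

Answer: -19

Derivation:
Old min = -19 (at index 5)
Change: A[3] 29 -> -17
Changed element was NOT the old min.
  New min = min(old_min, new_val) = min(-19, -17) = -19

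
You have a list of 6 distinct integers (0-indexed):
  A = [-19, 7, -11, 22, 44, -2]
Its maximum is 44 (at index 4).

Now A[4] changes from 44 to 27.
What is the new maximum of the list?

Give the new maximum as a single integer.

Old max = 44 (at index 4)
Change: A[4] 44 -> 27
Changed element WAS the max -> may need rescan.
  Max of remaining elements: 22
  New max = max(27, 22) = 27

Answer: 27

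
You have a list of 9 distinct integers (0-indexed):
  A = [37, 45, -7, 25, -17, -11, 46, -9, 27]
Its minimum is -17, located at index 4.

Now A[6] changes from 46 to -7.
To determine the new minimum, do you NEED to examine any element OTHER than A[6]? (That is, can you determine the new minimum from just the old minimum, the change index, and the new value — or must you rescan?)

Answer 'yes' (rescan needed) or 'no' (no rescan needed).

Old min = -17 at index 4
Change at index 6: 46 -> -7
Index 6 was NOT the min. New min = min(-17, -7). No rescan of other elements needed.
Needs rescan: no

Answer: no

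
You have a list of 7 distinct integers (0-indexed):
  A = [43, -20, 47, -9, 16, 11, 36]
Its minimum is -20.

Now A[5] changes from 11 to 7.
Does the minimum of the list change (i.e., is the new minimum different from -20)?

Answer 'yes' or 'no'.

Old min = -20
Change: A[5] 11 -> 7
Changed element was NOT the min; min changes only if 7 < -20.
New min = -20; changed? no

Answer: no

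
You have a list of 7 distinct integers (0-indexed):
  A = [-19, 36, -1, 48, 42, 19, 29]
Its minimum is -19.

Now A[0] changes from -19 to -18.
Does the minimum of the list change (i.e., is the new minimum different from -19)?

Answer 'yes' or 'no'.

Answer: yes

Derivation:
Old min = -19
Change: A[0] -19 -> -18
Changed element was the min; new min must be rechecked.
New min = -18; changed? yes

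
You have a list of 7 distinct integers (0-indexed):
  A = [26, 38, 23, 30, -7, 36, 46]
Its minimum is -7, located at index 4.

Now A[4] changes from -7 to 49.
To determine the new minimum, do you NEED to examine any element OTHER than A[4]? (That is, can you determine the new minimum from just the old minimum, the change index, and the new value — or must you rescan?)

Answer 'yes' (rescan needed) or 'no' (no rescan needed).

Answer: yes

Derivation:
Old min = -7 at index 4
Change at index 4: -7 -> 49
Index 4 WAS the min and new value 49 > old min -7. Must rescan other elements to find the new min.
Needs rescan: yes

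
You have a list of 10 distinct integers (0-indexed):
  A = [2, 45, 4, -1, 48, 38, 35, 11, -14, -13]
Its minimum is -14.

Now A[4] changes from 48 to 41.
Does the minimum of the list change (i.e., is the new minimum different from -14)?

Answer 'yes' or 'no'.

Old min = -14
Change: A[4] 48 -> 41
Changed element was NOT the min; min changes only if 41 < -14.
New min = -14; changed? no

Answer: no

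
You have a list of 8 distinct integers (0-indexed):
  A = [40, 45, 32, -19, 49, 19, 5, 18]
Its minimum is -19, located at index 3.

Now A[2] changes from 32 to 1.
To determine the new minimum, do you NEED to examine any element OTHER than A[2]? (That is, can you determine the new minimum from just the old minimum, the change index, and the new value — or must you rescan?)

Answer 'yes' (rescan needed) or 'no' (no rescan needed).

Old min = -19 at index 3
Change at index 2: 32 -> 1
Index 2 was NOT the min. New min = min(-19, 1). No rescan of other elements needed.
Needs rescan: no

Answer: no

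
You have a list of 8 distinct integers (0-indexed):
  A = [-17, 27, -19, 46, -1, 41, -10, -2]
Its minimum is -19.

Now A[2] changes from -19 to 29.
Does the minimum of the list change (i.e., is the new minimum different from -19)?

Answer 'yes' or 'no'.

Old min = -19
Change: A[2] -19 -> 29
Changed element was the min; new min must be rechecked.
New min = -17; changed? yes

Answer: yes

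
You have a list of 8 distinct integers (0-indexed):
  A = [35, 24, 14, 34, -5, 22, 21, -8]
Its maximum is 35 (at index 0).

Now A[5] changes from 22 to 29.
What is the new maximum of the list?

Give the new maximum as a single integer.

Old max = 35 (at index 0)
Change: A[5] 22 -> 29
Changed element was NOT the old max.
  New max = max(old_max, new_val) = max(35, 29) = 35

Answer: 35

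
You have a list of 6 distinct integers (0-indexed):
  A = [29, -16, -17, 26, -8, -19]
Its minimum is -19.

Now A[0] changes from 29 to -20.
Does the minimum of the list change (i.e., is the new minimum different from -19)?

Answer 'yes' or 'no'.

Old min = -19
Change: A[0] 29 -> -20
Changed element was NOT the min; min changes only if -20 < -19.
New min = -20; changed? yes

Answer: yes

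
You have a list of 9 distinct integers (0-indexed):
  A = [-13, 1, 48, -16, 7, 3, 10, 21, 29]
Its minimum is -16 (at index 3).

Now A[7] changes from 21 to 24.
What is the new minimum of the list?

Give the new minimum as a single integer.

Answer: -16

Derivation:
Old min = -16 (at index 3)
Change: A[7] 21 -> 24
Changed element was NOT the old min.
  New min = min(old_min, new_val) = min(-16, 24) = -16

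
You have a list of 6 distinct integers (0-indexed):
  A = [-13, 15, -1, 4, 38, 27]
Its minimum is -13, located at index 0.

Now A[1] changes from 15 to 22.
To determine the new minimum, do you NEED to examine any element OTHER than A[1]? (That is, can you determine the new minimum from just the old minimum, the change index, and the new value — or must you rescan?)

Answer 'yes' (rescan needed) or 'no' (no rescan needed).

Old min = -13 at index 0
Change at index 1: 15 -> 22
Index 1 was NOT the min. New min = min(-13, 22). No rescan of other elements needed.
Needs rescan: no

Answer: no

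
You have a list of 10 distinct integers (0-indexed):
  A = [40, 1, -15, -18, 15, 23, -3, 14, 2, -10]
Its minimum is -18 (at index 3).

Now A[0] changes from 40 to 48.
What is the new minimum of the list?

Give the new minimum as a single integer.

Answer: -18

Derivation:
Old min = -18 (at index 3)
Change: A[0] 40 -> 48
Changed element was NOT the old min.
  New min = min(old_min, new_val) = min(-18, 48) = -18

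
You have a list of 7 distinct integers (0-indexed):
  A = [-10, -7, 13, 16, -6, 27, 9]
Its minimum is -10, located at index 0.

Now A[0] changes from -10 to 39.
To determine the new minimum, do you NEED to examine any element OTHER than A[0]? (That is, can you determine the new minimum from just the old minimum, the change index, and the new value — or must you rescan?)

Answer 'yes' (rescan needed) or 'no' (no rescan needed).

Old min = -10 at index 0
Change at index 0: -10 -> 39
Index 0 WAS the min and new value 39 > old min -10. Must rescan other elements to find the new min.
Needs rescan: yes

Answer: yes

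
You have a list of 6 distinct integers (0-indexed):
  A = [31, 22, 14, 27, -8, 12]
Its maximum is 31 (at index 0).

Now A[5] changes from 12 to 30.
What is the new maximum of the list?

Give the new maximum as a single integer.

Answer: 31

Derivation:
Old max = 31 (at index 0)
Change: A[5] 12 -> 30
Changed element was NOT the old max.
  New max = max(old_max, new_val) = max(31, 30) = 31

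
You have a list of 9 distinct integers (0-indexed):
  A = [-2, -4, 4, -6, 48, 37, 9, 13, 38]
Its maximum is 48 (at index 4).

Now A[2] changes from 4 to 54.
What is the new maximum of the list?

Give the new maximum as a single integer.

Answer: 54

Derivation:
Old max = 48 (at index 4)
Change: A[2] 4 -> 54
Changed element was NOT the old max.
  New max = max(old_max, new_val) = max(48, 54) = 54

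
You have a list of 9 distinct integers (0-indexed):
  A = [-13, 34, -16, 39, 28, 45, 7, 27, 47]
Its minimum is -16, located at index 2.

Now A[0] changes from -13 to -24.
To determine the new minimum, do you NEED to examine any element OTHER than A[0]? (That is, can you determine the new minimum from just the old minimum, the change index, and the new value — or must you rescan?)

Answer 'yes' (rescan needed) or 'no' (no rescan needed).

Answer: no

Derivation:
Old min = -16 at index 2
Change at index 0: -13 -> -24
Index 0 was NOT the min. New min = min(-16, -24). No rescan of other elements needed.
Needs rescan: no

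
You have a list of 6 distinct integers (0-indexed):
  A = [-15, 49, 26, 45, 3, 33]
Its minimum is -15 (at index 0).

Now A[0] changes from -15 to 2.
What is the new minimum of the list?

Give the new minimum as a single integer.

Answer: 2

Derivation:
Old min = -15 (at index 0)
Change: A[0] -15 -> 2
Changed element WAS the min. Need to check: is 2 still <= all others?
  Min of remaining elements: 3
  New min = min(2, 3) = 2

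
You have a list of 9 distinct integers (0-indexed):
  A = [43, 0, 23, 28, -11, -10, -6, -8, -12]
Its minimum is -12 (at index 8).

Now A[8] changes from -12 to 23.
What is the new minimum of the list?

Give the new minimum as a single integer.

Answer: -11

Derivation:
Old min = -12 (at index 8)
Change: A[8] -12 -> 23
Changed element WAS the min. Need to check: is 23 still <= all others?
  Min of remaining elements: -11
  New min = min(23, -11) = -11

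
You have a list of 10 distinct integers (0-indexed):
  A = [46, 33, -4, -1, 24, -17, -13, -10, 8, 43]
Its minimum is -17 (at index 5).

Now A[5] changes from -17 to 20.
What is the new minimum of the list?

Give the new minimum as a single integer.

Old min = -17 (at index 5)
Change: A[5] -17 -> 20
Changed element WAS the min. Need to check: is 20 still <= all others?
  Min of remaining elements: -13
  New min = min(20, -13) = -13

Answer: -13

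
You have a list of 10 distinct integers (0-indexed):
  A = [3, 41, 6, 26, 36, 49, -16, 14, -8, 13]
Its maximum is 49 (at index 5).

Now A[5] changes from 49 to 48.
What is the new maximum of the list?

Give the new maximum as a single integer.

Old max = 49 (at index 5)
Change: A[5] 49 -> 48
Changed element WAS the max -> may need rescan.
  Max of remaining elements: 41
  New max = max(48, 41) = 48

Answer: 48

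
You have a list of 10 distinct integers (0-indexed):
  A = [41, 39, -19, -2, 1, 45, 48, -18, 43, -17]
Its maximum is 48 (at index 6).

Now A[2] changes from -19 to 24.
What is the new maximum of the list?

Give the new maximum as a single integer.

Old max = 48 (at index 6)
Change: A[2] -19 -> 24
Changed element was NOT the old max.
  New max = max(old_max, new_val) = max(48, 24) = 48

Answer: 48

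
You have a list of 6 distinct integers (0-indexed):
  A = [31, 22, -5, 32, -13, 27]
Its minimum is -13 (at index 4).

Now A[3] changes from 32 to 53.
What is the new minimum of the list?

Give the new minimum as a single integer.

Answer: -13

Derivation:
Old min = -13 (at index 4)
Change: A[3] 32 -> 53
Changed element was NOT the old min.
  New min = min(old_min, new_val) = min(-13, 53) = -13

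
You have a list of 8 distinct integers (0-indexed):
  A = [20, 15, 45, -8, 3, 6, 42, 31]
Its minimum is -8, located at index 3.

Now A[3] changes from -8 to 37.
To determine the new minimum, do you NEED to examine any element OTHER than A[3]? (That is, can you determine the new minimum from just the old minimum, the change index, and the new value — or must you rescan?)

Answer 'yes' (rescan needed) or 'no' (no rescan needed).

Answer: yes

Derivation:
Old min = -8 at index 3
Change at index 3: -8 -> 37
Index 3 WAS the min and new value 37 > old min -8. Must rescan other elements to find the new min.
Needs rescan: yes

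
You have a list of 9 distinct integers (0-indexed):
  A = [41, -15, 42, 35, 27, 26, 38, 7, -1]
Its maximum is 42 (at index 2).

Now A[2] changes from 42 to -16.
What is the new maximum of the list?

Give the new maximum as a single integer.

Old max = 42 (at index 2)
Change: A[2] 42 -> -16
Changed element WAS the max -> may need rescan.
  Max of remaining elements: 41
  New max = max(-16, 41) = 41

Answer: 41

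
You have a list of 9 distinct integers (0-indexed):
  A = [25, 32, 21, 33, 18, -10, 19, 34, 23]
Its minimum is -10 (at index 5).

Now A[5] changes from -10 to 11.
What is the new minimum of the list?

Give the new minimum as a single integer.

Old min = -10 (at index 5)
Change: A[5] -10 -> 11
Changed element WAS the min. Need to check: is 11 still <= all others?
  Min of remaining elements: 18
  New min = min(11, 18) = 11

Answer: 11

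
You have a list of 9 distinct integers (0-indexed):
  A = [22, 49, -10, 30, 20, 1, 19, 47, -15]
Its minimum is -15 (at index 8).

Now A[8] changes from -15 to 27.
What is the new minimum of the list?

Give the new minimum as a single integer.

Answer: -10

Derivation:
Old min = -15 (at index 8)
Change: A[8] -15 -> 27
Changed element WAS the min. Need to check: is 27 still <= all others?
  Min of remaining elements: -10
  New min = min(27, -10) = -10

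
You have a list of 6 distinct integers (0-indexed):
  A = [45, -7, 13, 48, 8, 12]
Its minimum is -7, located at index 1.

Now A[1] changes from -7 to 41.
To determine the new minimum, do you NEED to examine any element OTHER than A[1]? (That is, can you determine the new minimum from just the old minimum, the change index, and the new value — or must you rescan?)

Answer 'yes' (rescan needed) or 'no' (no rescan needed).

Answer: yes

Derivation:
Old min = -7 at index 1
Change at index 1: -7 -> 41
Index 1 WAS the min and new value 41 > old min -7. Must rescan other elements to find the new min.
Needs rescan: yes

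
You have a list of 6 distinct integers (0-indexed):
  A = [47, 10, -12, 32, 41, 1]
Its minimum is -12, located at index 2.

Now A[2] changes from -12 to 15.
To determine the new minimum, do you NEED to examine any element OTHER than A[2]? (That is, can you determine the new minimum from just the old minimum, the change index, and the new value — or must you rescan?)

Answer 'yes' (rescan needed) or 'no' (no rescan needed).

Answer: yes

Derivation:
Old min = -12 at index 2
Change at index 2: -12 -> 15
Index 2 WAS the min and new value 15 > old min -12. Must rescan other elements to find the new min.
Needs rescan: yes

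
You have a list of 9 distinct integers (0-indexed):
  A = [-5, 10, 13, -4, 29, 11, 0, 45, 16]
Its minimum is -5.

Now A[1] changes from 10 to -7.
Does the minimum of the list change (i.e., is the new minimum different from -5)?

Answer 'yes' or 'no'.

Old min = -5
Change: A[1] 10 -> -7
Changed element was NOT the min; min changes only if -7 < -5.
New min = -7; changed? yes

Answer: yes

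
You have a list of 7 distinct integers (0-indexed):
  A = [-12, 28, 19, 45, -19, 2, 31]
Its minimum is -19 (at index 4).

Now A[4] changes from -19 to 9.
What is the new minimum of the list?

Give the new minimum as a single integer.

Old min = -19 (at index 4)
Change: A[4] -19 -> 9
Changed element WAS the min. Need to check: is 9 still <= all others?
  Min of remaining elements: -12
  New min = min(9, -12) = -12

Answer: -12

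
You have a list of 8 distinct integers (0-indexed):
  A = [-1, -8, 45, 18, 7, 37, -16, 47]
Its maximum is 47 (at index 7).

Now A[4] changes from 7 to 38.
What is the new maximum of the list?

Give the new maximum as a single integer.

Answer: 47

Derivation:
Old max = 47 (at index 7)
Change: A[4] 7 -> 38
Changed element was NOT the old max.
  New max = max(old_max, new_val) = max(47, 38) = 47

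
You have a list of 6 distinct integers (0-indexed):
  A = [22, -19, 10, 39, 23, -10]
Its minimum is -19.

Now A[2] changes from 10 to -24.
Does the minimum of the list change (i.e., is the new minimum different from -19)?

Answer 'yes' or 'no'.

Old min = -19
Change: A[2] 10 -> -24
Changed element was NOT the min; min changes only if -24 < -19.
New min = -24; changed? yes

Answer: yes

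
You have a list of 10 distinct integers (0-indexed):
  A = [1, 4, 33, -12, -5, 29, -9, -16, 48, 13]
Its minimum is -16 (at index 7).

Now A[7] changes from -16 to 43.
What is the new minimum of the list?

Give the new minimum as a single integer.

Answer: -12

Derivation:
Old min = -16 (at index 7)
Change: A[7] -16 -> 43
Changed element WAS the min. Need to check: is 43 still <= all others?
  Min of remaining elements: -12
  New min = min(43, -12) = -12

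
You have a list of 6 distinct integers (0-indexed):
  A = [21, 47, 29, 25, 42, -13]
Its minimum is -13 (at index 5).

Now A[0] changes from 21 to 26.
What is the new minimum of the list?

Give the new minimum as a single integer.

Answer: -13

Derivation:
Old min = -13 (at index 5)
Change: A[0] 21 -> 26
Changed element was NOT the old min.
  New min = min(old_min, new_val) = min(-13, 26) = -13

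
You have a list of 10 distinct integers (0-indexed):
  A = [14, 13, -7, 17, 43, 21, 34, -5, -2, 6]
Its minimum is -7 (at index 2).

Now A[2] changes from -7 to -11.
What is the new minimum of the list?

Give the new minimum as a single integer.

Answer: -11

Derivation:
Old min = -7 (at index 2)
Change: A[2] -7 -> -11
Changed element WAS the min. Need to check: is -11 still <= all others?
  Min of remaining elements: -5
  New min = min(-11, -5) = -11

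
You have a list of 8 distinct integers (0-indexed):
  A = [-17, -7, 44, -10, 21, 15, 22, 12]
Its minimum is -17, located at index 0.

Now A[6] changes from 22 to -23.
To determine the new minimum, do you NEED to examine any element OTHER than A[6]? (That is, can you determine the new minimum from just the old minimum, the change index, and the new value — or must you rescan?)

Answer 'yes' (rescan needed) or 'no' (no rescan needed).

Answer: no

Derivation:
Old min = -17 at index 0
Change at index 6: 22 -> -23
Index 6 was NOT the min. New min = min(-17, -23). No rescan of other elements needed.
Needs rescan: no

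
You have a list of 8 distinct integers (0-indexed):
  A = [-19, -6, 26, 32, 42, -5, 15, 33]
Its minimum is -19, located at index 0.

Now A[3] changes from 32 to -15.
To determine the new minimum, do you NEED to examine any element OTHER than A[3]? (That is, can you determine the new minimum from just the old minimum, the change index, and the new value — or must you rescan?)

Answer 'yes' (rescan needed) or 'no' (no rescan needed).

Answer: no

Derivation:
Old min = -19 at index 0
Change at index 3: 32 -> -15
Index 3 was NOT the min. New min = min(-19, -15). No rescan of other elements needed.
Needs rescan: no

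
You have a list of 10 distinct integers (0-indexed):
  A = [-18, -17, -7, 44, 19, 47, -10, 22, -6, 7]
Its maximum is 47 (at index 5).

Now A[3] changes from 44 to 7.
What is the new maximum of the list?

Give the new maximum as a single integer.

Old max = 47 (at index 5)
Change: A[3] 44 -> 7
Changed element was NOT the old max.
  New max = max(old_max, new_val) = max(47, 7) = 47

Answer: 47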